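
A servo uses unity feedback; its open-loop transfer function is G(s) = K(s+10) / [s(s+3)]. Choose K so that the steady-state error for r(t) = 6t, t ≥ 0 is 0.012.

The open loop has one pole at the origin → type 1 system.
K_v = lim_{s→0} s·G(s) = K·10 / (3) = (10/3)·K.
e_ss = 6/K_v = 0.012 ⇒ K_v = 500 ⇒ K = 500/(10/3) = 150.

150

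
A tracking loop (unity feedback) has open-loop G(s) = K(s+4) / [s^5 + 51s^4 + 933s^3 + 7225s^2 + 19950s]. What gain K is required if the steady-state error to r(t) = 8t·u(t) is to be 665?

Lowest-order denominator term is 19950s, so the open loop has 1 pole at the origin → type 1 system.
K_v = lim_{s→0} s·G(s) = K·4 / 19950 = (2/9975)·K.
e_ss = 8/K_v = 665 ⇒ K_v = 8/665 ⇒ K = (8/665)/(2/9975) = 60.

60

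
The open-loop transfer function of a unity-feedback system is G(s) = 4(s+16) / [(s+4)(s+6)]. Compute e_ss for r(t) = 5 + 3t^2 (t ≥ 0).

infinity

System type = 0 (no poles at s=0). Taking each input component in turn:
  • 5: e_ss = 5/(1+K_p) with K_p=8/3 → 15/11.
  • 3t^2: a type-0 system cannot track it, e_ss → ∞.
The unbounded component dominates.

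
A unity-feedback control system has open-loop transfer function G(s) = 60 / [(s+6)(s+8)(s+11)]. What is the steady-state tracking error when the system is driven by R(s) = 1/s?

G(s) has no factors of s in the denominator, so the system is type 0.
K_p = lim_{s→0} G(s) = 60 / (6·8·11) = 5/44.
e_ss = 1/(1 + K_p) = 1/(49/44) = 44/49.

44/49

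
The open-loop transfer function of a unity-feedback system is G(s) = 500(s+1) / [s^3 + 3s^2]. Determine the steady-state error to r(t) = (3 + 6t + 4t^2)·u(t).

The denominator has no term below 3s^2 — 2 poles at s=0, type 2. By superposition:
  • 3: tracked with zero error.
  • 6t: tracked with zero error.
  • 4t^2: e_ss = 8/K_a with K_a=500/3 → 0.048.
Total e_ss = 0.048.

0.048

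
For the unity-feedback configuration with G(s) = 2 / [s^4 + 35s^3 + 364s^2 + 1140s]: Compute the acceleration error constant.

0

Lowest-order denominator term is 1140s, so the open loop has 1 pole at the origin → type 1 system.
K_a = lim_{s→0} s^2·G(s) = 0 (the extra factor of s kills the finite limit).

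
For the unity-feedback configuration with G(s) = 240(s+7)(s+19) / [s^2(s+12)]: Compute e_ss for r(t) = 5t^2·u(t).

1/266

G(s) has two factors of s in the denominator, so the system is type 2.
K_a = lim_{s→0} s^2·G(s) = 240·7·19 / (12) = 2660.
r(t) = 5t^2 gives R(s) = 10/s^3.
e_ss = 10/K_a = 10/2660 = 1/266.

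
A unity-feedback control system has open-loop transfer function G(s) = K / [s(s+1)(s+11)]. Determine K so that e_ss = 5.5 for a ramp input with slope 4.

8

System type = 1 (one pole at s=0).
K_v = lim_{s→0} s·G(s) = K / (1·11) = (1/11)·K.
e_ss = 4/K_v = 5.5 ⇒ K_v = 8/11 ⇒ K = (8/11)/(1/11) = 8.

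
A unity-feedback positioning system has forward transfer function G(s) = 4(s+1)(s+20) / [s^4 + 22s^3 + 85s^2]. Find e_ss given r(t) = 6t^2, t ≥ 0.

12.75

Factoring s^2 from the denominator leaves a polynomial with constant term 85, so the system is type 2.
K_a = lim_{s→0} s^2·G(s) = 4·1·20 / 85 = 16/17.
r(t) = 6t^2 gives R(s) = 12/s^3.
e_ss = 12/K_a = 12/(16/17) = 12.75.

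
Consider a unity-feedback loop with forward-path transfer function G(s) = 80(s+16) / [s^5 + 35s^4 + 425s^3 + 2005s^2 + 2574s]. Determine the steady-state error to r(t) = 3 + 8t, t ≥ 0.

The denominator has no term below 2574s — 1 pole at s=0, type 1. Treating each term separately:
  • 3: tracked with zero error.
  • 8t: e_ss = 8/K_v with K_v=640/1287 → 16.0875.
Total e_ss = 16.0875.

16.0875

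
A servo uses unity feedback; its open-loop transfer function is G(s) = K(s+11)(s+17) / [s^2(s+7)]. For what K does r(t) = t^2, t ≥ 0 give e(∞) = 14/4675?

The open loop has two poles at the origin → type 2 system.
K_a = lim_{s→0} s^2·G(s) = K·11·17 / (7) = (187/7)·K.
e_ss = 2/K_a = 14/4675 ⇒ K_a = 4675/7 ⇒ K = (4675/7)/(187/7) = 25.

25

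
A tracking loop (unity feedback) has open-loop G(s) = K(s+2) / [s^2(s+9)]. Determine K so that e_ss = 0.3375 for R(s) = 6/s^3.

Two free integrators in G(s): this is a type 2 system.
K_a = lim_{s→0} s^2·G(s) = K·2 / (9) = (2/9)·K.
e_ss = 6/K_a = 0.3375 ⇒ K_a = 160/9 ⇒ K = (160/9)/(2/9) = 80.

80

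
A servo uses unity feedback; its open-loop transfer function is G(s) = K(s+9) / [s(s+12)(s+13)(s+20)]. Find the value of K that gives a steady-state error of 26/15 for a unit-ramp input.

System type = 1 (one pole at s=0).
K_v = lim_{s→0} s·G(s) = K·9 / (12·13·20) = (3/1040)·K.
e_ss = 1/K_v = 26/15 ⇒ K_v = 15/26 ⇒ K = (15/26)/(3/1040) = 200.

200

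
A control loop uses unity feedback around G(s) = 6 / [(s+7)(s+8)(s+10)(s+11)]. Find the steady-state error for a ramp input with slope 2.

infinity

The open loop has no poles at the origin → type 0 system.
K_v = lim_{s→0} s·G(s) = 0; the steady-state error to this ramp input grows without bound.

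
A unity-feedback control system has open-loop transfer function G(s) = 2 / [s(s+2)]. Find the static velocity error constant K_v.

1

One free integrator in G(s): this is a type 1 system.
K_v = lim_{s→0} s·G(s) = 2 / (2) = 1.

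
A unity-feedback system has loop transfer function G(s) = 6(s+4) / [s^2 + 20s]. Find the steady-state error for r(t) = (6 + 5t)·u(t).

25/6

Lowest-order denominator term is 20s, so the open loop has 1 pole at the origin → type 1 system. Treating each term separately:
  • 6: tracked with zero error.
  • 5t: e_ss = 5/K_v with K_v=1.2 → 25/6.
Total e_ss = 25/6.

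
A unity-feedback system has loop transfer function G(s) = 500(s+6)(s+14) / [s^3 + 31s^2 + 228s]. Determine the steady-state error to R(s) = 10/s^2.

19/350

The denominator has no term below 228s — 1 pole at s=0, type 1.
K_v = lim_{s→0} s·G(s) = 500·6·14 / 228 = 3500/19.
e_ss = 10/K_v = 10/(3500/19) = 19/350.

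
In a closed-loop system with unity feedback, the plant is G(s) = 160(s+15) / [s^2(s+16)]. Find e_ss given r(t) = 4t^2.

4/75

The open loop has two poles at the origin → type 2 system.
K_a = lim_{s→0} s^2·G(s) = 160·15 / (16) = 150.
r(t) = 4t^2 gives R(s) = 8/s^3.
e_ss = 8/K_a = 8/150 = 4/75.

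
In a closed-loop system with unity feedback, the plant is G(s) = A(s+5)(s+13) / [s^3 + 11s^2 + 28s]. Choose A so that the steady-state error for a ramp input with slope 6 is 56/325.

15

The denominator has no term below 28s — 1 pole at s=0, type 1.
K_v = lim_{s→0} s·G(s) = A·5·13 / 28 = (65/28)·A.
e_ss = 6/K_v = 56/325 ⇒ K_v = 975/28 ⇒ A = (975/28)/(65/28) = 15.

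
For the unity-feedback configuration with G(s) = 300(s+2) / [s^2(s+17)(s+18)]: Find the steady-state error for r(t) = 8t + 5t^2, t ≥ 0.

The open loop has two poles at the origin → type 2 system. Treating each term separately:
  • 8t: tracked with zero error.
  • 5t^2: e_ss = 10/K_a with K_a=100/51 → 5.1.
Total e_ss = 5.1.

5.1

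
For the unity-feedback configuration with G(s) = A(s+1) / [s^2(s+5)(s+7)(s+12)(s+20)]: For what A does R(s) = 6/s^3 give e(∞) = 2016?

G(s) has two factors of s in the denominator, so the system is type 2.
K_a = lim_{s→0} s^2·G(s) = A·1 / (5·7·12·20) = (1/8400)·A.
e_ss = 6/K_a = 2016 ⇒ K_a = 1/336 ⇒ A = (1/336)/(1/8400) = 25.

25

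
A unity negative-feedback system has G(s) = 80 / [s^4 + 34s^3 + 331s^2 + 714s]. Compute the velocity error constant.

Lowest-order denominator term is 714s, so the open loop has 1 pole at the origin → type 1 system.
K_v = lim_{s→0} s·G(s) = 80 / 714 = 40/357.

40/357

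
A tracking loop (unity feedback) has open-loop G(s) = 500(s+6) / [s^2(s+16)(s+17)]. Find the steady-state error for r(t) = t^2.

G(s) has two factors of s in the denominator, so the system is type 2.
K_a = lim_{s→0} s^2·G(s) = 500·6 / (16·17) = 375/34.
r(t) = t^2 gives R(s) = 2/s^3.
e_ss = 2/K_a = 2/(375/34) = 68/375.

68/375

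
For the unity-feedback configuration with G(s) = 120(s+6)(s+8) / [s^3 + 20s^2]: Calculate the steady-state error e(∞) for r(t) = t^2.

1/144

The denominator has no term below 20s^2 — 2 poles at s=0, type 2.
K_a = lim_{s→0} s^2·G(s) = 120·6·8 / 20 = 288.
r(t) = t^2 gives R(s) = 2/s^3.
e_ss = 2/K_a = 2/288 = 1/144.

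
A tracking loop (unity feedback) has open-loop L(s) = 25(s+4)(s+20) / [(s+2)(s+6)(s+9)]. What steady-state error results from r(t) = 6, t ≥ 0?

162/527

The open loop has no poles at the origin → type 0 system.
K_p = lim_{s→0} L(s) = 25·4·20 / (2·6·9) = 500/27.
e_ss = 6/(1 + K_p) = 6/(527/27) = 162/527.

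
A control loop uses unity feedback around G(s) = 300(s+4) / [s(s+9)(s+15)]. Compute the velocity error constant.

80/9

System type = 1 (one pole at s=0).
K_v = lim_{s→0} s·G(s) = 300·4 / (9·15) = 80/9.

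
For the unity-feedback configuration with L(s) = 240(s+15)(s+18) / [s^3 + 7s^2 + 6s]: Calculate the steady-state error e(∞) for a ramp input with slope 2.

1/5400

Lowest-order denominator term is 6s, so the open loop has 1 pole at the origin → type 1 system.
K_v = lim_{s→0} s·L(s) = 240·15·18 / 6 = 10800.
e_ss = 2/K_v = 2/10800 = 1/5400.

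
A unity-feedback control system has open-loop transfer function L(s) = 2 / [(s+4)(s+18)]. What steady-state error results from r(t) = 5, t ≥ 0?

System type = 0 (no poles at s=0).
K_p = lim_{s→0} L(s) = 2 / (4·18) = 1/36.
e_ss = 5/(1 + K_p) = 5/(37/36) = 180/37.

180/37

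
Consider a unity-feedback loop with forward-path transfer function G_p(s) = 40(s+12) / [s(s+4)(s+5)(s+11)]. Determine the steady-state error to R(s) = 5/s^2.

System type = 1 (one pole at s=0).
K_v = lim_{s→0} s·G_p(s) = 40·12 / (4·5·11) = 24/11.
e_ss = 5/K_v = 5/(24/11) = 55/24.

55/24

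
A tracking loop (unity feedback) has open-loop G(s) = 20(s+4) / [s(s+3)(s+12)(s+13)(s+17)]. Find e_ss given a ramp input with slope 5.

The open loop has one pole at the origin → type 1 system.
K_v = lim_{s→0} s·G(s) = 20·4 / (3·12·13·17) = 20/1989.
e_ss = 5/K_v = 5/(20/1989) = 497.25.

497.25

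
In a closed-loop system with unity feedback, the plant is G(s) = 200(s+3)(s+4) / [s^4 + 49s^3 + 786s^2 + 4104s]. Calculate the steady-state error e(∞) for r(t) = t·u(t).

1.71

Factoring s from the denominator leaves a polynomial with constant term 4104, so the system is type 1.
K_v = lim_{s→0} s·G(s) = 200·3·4 / 4104 = 100/171.
e_ss = 1/K_v = 1/(100/171) = 1.71.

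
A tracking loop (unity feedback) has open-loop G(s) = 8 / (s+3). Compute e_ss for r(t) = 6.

No free integrators in G(s): this is a type 0 system.
K_p = lim_{s→0} G(s) = 8 / (3) = 8/3.
e_ss = 6/(1 + K_p) = 6/(11/3) = 18/11.

18/11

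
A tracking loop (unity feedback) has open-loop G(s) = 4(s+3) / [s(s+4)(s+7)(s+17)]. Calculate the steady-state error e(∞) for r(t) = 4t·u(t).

System type = 1 (one pole at s=0).
K_v = lim_{s→0} s·G(s) = 4·3 / (4·7·17) = 3/119.
e_ss = 4/K_v = 4/(3/119) = 476/3.

476/3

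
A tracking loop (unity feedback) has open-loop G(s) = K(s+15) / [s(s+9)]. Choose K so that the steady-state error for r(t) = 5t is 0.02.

150

System type = 1 (one pole at s=0).
K_v = lim_{s→0} s·G(s) = K·15 / (9) = (5/3)·K.
e_ss = 5/K_v = 0.02 ⇒ K_v = 250 ⇒ K = 250/(5/3) = 150.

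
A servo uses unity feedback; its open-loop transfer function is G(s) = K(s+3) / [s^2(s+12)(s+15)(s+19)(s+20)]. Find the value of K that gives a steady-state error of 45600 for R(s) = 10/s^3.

System type = 2 (two poles at s=0).
K_a = lim_{s→0} s^2·G(s) = K·3 / (12·15·19·20) = (1/22800)·K.
e_ss = 10/K_a = 45600 ⇒ K_a = 1/4560 ⇒ K = (1/4560)/(1/22800) = 5.

5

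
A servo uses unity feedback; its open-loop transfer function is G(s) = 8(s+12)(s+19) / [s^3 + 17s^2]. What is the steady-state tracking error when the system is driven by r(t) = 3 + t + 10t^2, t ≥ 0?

85/456

The denominator has no term below 17s^2 — 2 poles at s=0, type 2. Taking each input component in turn:
  • 3: tracked with zero error.
  • t: tracked with zero error.
  • 10t^2: e_ss = 20/K_a with K_a=1824/17 → 85/456.
Total e_ss = 85/456.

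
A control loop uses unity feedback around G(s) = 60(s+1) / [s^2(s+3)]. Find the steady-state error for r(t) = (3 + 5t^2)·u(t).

System type = 2 (two poles at s=0). Taking each input component in turn:
  • 3: tracked with zero error.
  • 5t^2: e_ss = 10/K_a with K_a=20 → 0.5.
Total e_ss = 0.5.

0.5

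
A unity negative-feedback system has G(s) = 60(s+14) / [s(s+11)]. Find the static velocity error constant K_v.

G(s) has one factor of s in the denominator, so the system is type 1.
K_v = lim_{s→0} s·G(s) = 60·14 / (11) = 840/11.

840/11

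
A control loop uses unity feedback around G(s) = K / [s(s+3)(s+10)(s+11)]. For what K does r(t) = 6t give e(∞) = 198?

10

One free integrator in G(s): this is a type 1 system.
K_v = lim_{s→0} s·G(s) = K / (3·10·11) = (1/330)·K.
e_ss = 6/K_v = 198 ⇒ K_v = 1/33 ⇒ K = (1/33)/(1/330) = 10.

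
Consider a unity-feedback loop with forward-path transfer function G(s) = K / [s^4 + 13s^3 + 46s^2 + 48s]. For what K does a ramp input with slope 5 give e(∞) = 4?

Factoring s from the denominator leaves a polynomial with constant term 48, so the system is type 1.
K_v = lim_{s→0} s·G(s) = K / 48 = (1/48)·K.
e_ss = 5/K_v = 4 ⇒ K_v = 1.25 ⇒ K = 1.25/(1/48) = 60.

60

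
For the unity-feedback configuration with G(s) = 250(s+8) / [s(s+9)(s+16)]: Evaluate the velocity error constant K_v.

125/9

System type = 1 (one pole at s=0).
K_v = lim_{s→0} s·G(s) = 250·8 / (9·16) = 125/9.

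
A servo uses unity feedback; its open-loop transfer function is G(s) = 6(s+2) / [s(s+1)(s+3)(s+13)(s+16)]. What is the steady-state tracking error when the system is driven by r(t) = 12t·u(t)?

624

The open loop has one pole at the origin → type 1 system.
K_v = lim_{s→0} s·G(s) = 6·2 / (1·3·13·16) = 1/52.
e_ss = 12/K_v = 12/(1/52) = 624.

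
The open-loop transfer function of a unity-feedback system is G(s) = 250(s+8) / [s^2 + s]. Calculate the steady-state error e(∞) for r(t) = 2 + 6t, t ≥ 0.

0.003

Lowest-order denominator term is s, so the open loop has 1 pole at the origin → type 1 system. Taking each input component in turn:
  • 2: tracked with zero error.
  • 6t: e_ss = 6/K_v with K_v=2000 → 0.003.
Total e_ss = 0.003.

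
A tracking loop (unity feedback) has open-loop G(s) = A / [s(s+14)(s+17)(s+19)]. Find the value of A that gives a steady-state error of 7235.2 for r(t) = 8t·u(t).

G(s) has one factor of s in the denominator, so the system is type 1.
K_v = lim_{s→0} s·G(s) = A / (14·17·19) = (1/4522)·A.
e_ss = 8/K_v = 7235.2 ⇒ K_v = 5/4522 ⇒ A = (5/4522)/(1/4522) = 5.

5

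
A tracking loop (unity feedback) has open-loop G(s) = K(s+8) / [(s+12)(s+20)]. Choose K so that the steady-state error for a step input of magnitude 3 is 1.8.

20

G(s) has no factors of s in the denominator, so the system is type 0.
K_p = lim_{s→0} G(s) = K·8 / (12·20) = (1/30)·K.
e_ss = 3/(1 + K_p) = 1.8 ⇒ 1 + (1/30)·K = 5/3 ⇒ K = 20.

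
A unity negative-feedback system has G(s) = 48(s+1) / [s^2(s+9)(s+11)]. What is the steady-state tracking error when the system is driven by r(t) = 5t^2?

Two free integrators in G(s): this is a type 2 system.
K_a = lim_{s→0} s^2·G(s) = 48·1 / (9·11) = 16/33.
r(t) = 5t^2 gives R(s) = 10/s^3.
e_ss = 10/K_a = 10/(16/33) = 20.625.

20.625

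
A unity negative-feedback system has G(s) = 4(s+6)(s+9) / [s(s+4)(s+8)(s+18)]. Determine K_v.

The open loop has one pole at the origin → type 1 system.
K_v = lim_{s→0} s·G(s) = 4·6·9 / (4·8·18) = 0.375.

0.375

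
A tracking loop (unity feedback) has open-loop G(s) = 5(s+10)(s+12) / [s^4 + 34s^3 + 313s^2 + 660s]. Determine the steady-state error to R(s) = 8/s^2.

8.8

Lowest-order denominator term is 660s, so the open loop has 1 pole at the origin → type 1 system.
K_v = lim_{s→0} s·G(s) = 5·10·12 / 660 = 10/11.
e_ss = 8/K_v = 8/(10/11) = 8.8.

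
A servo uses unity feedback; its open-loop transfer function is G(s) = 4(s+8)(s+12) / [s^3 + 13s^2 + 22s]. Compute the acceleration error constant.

Lowest-order denominator term is 22s, so the open loop has 1 pole at the origin → type 1 system.
K_a = lim_{s→0} s^2·G(s) = 0 (the extra factor of s kills the finite limit).

0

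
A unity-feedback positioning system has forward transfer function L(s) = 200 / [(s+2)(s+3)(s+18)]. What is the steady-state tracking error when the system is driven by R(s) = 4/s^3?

infinity

System type = 0 (no poles at s=0).
For a type-0 system K_a = 0, so e_ss to a parabolic input is unbounded.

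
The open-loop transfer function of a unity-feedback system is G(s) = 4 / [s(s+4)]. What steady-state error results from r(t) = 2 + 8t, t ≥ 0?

G(s) has one factor of s in the denominator, so the system is type 1. By superposition:
  • 2: tracked with zero error.
  • 8t: e_ss = 8/K_v with K_v=1 → 8.
Total e_ss = 8.

8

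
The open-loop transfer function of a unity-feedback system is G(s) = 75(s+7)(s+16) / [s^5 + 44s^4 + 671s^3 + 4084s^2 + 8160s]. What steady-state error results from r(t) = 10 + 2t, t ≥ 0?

The denominator has no term below 8160s — 1 pole at s=0, type 1. By superposition:
  • 10: tracked with zero error.
  • 2t: e_ss = 2/K_v with K_v=35/34 → 68/35.
Total e_ss = 68/35.

68/35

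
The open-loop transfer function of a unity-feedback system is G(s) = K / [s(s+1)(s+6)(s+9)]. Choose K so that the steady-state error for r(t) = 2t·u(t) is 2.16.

The open loop has one pole at the origin → type 1 system.
K_v = lim_{s→0} s·G(s) = K / (1·6·9) = (1/54)·K.
e_ss = 2/K_v = 2.16 ⇒ K_v = 25/27 ⇒ K = (25/27)/(1/54) = 50.

50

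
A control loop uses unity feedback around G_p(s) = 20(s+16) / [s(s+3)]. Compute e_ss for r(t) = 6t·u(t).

9/160

System type = 1 (one pole at s=0).
K_v = lim_{s→0} s·G_p(s) = 20·16 / (3) = 320/3.
e_ss = 6/K_v = 6/(320/3) = 9/160.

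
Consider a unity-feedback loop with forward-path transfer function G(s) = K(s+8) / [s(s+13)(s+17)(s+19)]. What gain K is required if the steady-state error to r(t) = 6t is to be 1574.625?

G(s) has one factor of s in the denominator, so the system is type 1.
K_v = lim_{s→0} s·G(s) = K·8 / (13·17·19) = (8/4199)·K.
e_ss = 6/K_v = 1574.625 ⇒ K_v = 16/4199 ⇒ K = (16/4199)/(8/4199) = 2.

2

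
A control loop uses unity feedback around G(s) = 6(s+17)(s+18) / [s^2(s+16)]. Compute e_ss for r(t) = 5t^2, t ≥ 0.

40/459

The open loop has two poles at the origin → type 2 system.
K_a = lim_{s→0} s^2·G(s) = 6·17·18 / (16) = 114.75.
r(t) = 5t^2 gives R(s) = 10/s^3.
e_ss = 10/K_a = 10/114.75 = 40/459.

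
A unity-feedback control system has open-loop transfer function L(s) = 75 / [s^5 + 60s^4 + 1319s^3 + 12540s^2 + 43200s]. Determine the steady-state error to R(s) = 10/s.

0

Factoring s from the denominator leaves a polynomial with constant term 43200, so the system is type 1.
K_p = ∞ for a type-1 system; e_ss to a step is zero.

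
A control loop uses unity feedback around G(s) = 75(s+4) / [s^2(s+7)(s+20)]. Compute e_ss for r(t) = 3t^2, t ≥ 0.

Two free integrators in G(s): this is a type 2 system.
K_a = lim_{s→0} s^2·G(s) = 75·4 / (7·20) = 15/7.
r(t) = 3t^2 gives R(s) = 6/s^3.
e_ss = 6/K_a = 6/(15/7) = 2.8.

2.8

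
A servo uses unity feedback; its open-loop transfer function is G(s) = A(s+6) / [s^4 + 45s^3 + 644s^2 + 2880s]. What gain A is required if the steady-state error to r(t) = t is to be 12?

40

The denominator has no term below 2880s — 1 pole at s=0, type 1.
K_v = lim_{s→0} s·G(s) = A·6 / 2880 = (1/480)·A.
e_ss = 1/K_v = 12 ⇒ K_v = 1/12 ⇒ A = (1/12)/(1/480) = 40.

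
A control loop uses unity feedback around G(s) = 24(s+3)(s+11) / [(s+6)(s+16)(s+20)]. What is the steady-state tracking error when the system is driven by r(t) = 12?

960/113

The open loop has no poles at the origin → type 0 system.
K_p = lim_{s→0} G(s) = 24·3·11 / (6·16·20) = 0.4125.
e_ss = 12/(1 + K_p) = 12/1.4125 = 960/113.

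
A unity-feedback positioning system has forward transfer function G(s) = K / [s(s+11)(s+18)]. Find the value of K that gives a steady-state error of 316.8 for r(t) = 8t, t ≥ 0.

One free integrator in G(s): this is a type 1 system.
K_v = lim_{s→0} s·G(s) = K / (11·18) = (1/198)·K.
e_ss = 8/K_v = 316.8 ⇒ K_v = 5/198 ⇒ K = (5/198)/(1/198) = 5.

5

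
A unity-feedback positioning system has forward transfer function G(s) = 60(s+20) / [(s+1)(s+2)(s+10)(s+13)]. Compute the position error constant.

60/13

System type = 0 (no poles at s=0).
K_p = lim_{s→0} G(s) = 60·20 / (1·2·10·13) = 60/13.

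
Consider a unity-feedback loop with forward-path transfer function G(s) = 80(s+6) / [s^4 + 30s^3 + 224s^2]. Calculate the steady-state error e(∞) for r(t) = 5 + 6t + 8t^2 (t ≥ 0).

112/15

Factoring s^2 from the denominator leaves a polynomial with constant term 224, so the system is type 2. Taking each input component in turn:
  • 5: tracked with zero error.
  • 6t: tracked with zero error.
  • 8t^2: e_ss = 16/K_a with K_a=15/7 → 112/15.
Total e_ss = 112/15.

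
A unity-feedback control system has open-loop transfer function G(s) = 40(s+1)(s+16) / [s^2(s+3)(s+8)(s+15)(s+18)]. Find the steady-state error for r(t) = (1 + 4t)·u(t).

0

The open loop has two poles at the origin → type 2 system. By superposition:
  • 1: tracked with zero error.
  • 4t: tracked with zero error.
Total e_ss = 0.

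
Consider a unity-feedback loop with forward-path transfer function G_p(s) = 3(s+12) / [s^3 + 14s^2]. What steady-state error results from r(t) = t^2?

Lowest-order denominator term is 14s^2, so the open loop has 2 poles at the origin → type 2 system.
K_a = lim_{s→0} s^2·G_p(s) = 3·12 / 14 = 18/7.
r(t) = t^2 gives R(s) = 2/s^3.
e_ss = 2/K_a = 2/(18/7) = 7/9.

7/9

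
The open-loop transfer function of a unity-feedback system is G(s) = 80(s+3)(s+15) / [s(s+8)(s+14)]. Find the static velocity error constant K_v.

One free integrator in G(s): this is a type 1 system.
K_v = lim_{s→0} s·G(s) = 80·3·15 / (8·14) = 225/7.

225/7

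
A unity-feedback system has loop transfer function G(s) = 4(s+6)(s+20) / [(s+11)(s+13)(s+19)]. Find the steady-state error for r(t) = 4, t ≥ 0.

System type = 0 (no poles at s=0).
K_p = lim_{s→0} G(s) = 4·6·20 / (11·13·19) = 480/2717.
e_ss = 4/(1 + K_p) = 4/(3197/2717) = 10868/3197.

10868/3197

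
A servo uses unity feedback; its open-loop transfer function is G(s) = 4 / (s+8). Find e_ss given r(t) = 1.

2/3

No free integrators in G(s): this is a type 0 system.
K_p = lim_{s→0} G(s) = 4 / (8) = 0.5.
e_ss = 1/(1 + K_p) = 1/1.5 = 2/3.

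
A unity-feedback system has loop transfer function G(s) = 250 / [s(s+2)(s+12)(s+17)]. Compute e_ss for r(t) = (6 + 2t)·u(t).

3.264

G(s) has one factor of s in the denominator, so the system is type 1. Taking each input component in turn:
  • 6: tracked with zero error.
  • 2t: e_ss = 2/K_v with K_v=125/204 → 3.264.
Total e_ss = 3.264.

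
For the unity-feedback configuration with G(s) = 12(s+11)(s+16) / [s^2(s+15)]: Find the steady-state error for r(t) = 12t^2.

G(s) has two factors of s in the denominator, so the system is type 2.
K_a = lim_{s→0} s^2·G(s) = 12·11·16 / (15) = 140.8.
r(t) = 12t^2 gives R(s) = 24/s^3.
e_ss = 24/K_a = 24/140.8 = 15/88.

15/88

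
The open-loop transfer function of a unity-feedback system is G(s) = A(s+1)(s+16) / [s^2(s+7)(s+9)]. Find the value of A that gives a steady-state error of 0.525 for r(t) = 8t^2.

Two free integrators in G(s): this is a type 2 system.
K_a = lim_{s→0} s^2·G(s) = A·1·16 / (7·9) = (16/63)·A.
e_ss = 16/K_a = 0.525 ⇒ K_a = 640/21 ⇒ A = (640/21)/(16/63) = 120.

120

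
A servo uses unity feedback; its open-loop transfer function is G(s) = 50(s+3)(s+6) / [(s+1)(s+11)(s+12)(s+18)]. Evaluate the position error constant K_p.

No free integrators in G(s): this is a type 0 system.
K_p = lim_{s→0} G(s) = 50·3·6 / (1·11·12·18) = 25/66.

25/66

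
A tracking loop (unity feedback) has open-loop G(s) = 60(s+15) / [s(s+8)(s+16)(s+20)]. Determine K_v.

45/128

The open loop has one pole at the origin → type 1 system.
K_v = lim_{s→0} s·G(s) = 60·15 / (8·16·20) = 45/128.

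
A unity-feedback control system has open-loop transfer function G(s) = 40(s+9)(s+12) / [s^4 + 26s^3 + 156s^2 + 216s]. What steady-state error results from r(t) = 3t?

The denominator has no term below 216s — 1 pole at s=0, type 1.
K_v = lim_{s→0} s·G(s) = 40·9·12 / 216 = 20.
e_ss = 3/K_v = 3/20 = 0.15.

0.15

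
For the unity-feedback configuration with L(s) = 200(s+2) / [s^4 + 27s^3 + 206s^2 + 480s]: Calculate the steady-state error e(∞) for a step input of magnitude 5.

The denominator has no term below 480s — 1 pole at s=0, type 1.
K_p = ∞ for a type-1 system; e_ss to a step is zero.

0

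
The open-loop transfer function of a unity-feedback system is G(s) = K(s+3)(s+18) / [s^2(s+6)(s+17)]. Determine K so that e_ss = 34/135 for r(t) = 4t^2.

G(s) has two factors of s in the denominator, so the system is type 2.
K_a = lim_{s→0} s^2·G(s) = K·3·18 / (6·17) = (9/17)·K.
e_ss = 8/K_a = 34/135 ⇒ K_a = 540/17 ⇒ K = (540/17)/(9/17) = 60.

60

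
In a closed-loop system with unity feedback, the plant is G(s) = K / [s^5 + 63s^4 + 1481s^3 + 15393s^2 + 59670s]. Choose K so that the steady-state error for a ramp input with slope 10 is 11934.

50

Lowest-order denominator term is 59670s, so the open loop has 1 pole at the origin → type 1 system.
K_v = lim_{s→0} s·G(s) = K / 59670 = (1/59670)·K.
e_ss = 10/K_v = 11934 ⇒ K_v = 5/5967 ⇒ K = (5/5967)/(1/59670) = 50.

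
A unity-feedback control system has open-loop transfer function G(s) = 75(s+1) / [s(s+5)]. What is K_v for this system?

15

The open loop has one pole at the origin → type 1 system.
K_v = lim_{s→0} s·G(s) = 75·1 / (5) = 15.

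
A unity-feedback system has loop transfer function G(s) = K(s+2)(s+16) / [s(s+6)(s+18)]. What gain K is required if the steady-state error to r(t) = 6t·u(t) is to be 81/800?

One free integrator in G(s): this is a type 1 system.
K_v = lim_{s→0} s·G(s) = K·2·16 / (6·18) = (8/27)·K.
e_ss = 6/K_v = 81/800 ⇒ K_v = 1600/27 ⇒ K = (1600/27)/(8/27) = 200.

200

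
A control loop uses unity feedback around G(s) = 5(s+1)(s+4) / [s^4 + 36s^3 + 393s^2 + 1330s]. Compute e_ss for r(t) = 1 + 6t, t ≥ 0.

The denominator has no term below 1330s — 1 pole at s=0, type 1. Treating each term separately:
  • 1: tracked with zero error.
  • 6t: e_ss = 6/K_v with K_v=2/133 → 399.
Total e_ss = 399.

399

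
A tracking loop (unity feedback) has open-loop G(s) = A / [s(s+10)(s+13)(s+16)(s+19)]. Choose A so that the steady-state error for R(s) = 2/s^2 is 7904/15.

G(s) has one factor of s in the denominator, so the system is type 1.
K_v = lim_{s→0} s·G(s) = A / (10·13·16·19) = (1/39520)·A.
e_ss = 2/K_v = 7904/15 ⇒ K_v = 15/3952 ⇒ A = (15/3952)/(1/39520) = 150.

150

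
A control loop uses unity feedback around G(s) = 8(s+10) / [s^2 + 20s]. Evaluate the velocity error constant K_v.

4

Factoring s from the denominator leaves a polynomial with constant term 20, so the system is type 1.
K_v = lim_{s→0} s·G(s) = 8·10 / 20 = 4.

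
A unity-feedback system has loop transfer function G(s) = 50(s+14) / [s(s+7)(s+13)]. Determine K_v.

100/13

System type = 1 (one pole at s=0).
K_v = lim_{s→0} s·G(s) = 50·14 / (7·13) = 100/13.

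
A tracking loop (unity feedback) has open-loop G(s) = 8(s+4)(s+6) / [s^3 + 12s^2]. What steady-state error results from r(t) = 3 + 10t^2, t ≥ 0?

1.25

The denominator has no term below 12s^2 — 2 poles at s=0, type 2. Taking each input component in turn:
  • 3: tracked with zero error.
  • 10t^2: e_ss = 20/K_a with K_a=16 → 1.25.
Total e_ss = 1.25.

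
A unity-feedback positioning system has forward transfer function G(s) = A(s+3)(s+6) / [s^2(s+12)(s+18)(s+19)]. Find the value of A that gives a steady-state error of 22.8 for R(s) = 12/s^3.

120

The open loop has two poles at the origin → type 2 system.
K_a = lim_{s→0} s^2·G(s) = A·3·6 / (12·18·19) = (1/228)·A.
e_ss = 12/K_a = 22.8 ⇒ K_a = 10/19 ⇒ A = (10/19)/(1/228) = 120.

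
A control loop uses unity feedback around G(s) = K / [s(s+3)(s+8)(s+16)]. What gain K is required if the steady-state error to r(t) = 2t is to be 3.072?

250

System type = 1 (one pole at s=0).
K_v = lim_{s→0} s·G(s) = K / (3·8·16) = (1/384)·K.
e_ss = 2/K_v = 3.072 ⇒ K_v = 125/192 ⇒ K = (125/192)/(1/384) = 250.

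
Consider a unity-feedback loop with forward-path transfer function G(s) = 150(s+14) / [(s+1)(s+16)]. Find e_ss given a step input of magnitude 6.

24/529

The open loop has no poles at the origin → type 0 system.
K_p = lim_{s→0} G(s) = 150·14 / (1·16) = 131.25.
e_ss = 6/(1 + K_p) = 6/132.25 = 24/529.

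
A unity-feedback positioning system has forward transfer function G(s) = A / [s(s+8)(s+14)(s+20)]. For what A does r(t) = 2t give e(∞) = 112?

40

One free integrator in G(s): this is a type 1 system.
K_v = lim_{s→0} s·G(s) = A / (8·14·20) = (1/2240)·A.
e_ss = 2/K_v = 112 ⇒ K_v = 1/56 ⇒ A = (1/56)/(1/2240) = 40.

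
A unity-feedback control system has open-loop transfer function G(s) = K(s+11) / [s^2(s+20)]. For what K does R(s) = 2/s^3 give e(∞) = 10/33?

12

The open loop has two poles at the origin → type 2 system.
K_a = lim_{s→0} s^2·G(s) = K·11 / (20) = 0.55·K.
e_ss = 2/K_a = 10/33 ⇒ K_a = 6.6 ⇒ K = 6.6/0.55 = 12.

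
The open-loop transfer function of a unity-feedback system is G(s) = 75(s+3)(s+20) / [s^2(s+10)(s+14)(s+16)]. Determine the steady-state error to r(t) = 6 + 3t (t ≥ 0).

0

System type = 2 (two poles at s=0). By superposition:
  • 6: tracked with zero error.
  • 3t: tracked with zero error.
Total e_ss = 0.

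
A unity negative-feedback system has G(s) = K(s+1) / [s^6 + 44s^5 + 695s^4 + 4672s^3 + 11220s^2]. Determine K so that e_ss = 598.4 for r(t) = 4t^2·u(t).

150

Lowest-order denominator term is 11220s^2, so the open loop has 2 poles at the origin → type 2 system.
K_a = lim_{s→0} s^2·G(s) = K·1 / 11220 = (1/11220)·K.
e_ss = 8/K_a = 598.4 ⇒ K_a = 5/374 ⇒ K = (5/374)/(1/11220) = 150.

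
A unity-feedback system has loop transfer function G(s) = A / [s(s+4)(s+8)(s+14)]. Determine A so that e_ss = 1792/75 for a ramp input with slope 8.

150

One free integrator in G(s): this is a type 1 system.
K_v = lim_{s→0} s·G(s) = A / (4·8·14) = (1/448)·A.
e_ss = 8/K_v = 1792/75 ⇒ K_v = 75/224 ⇒ A = (75/224)/(1/448) = 150.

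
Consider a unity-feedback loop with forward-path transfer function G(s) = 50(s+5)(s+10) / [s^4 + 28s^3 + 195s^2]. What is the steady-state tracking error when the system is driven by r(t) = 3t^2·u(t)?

The denominator has no term below 195s^2 — 2 poles at s=0, type 2.
K_a = lim_{s→0} s^2·G(s) = 50·5·10 / 195 = 500/39.
r(t) = 3t^2 gives R(s) = 6/s^3.
e_ss = 6/K_a = 6/(500/39) = 0.468.

0.468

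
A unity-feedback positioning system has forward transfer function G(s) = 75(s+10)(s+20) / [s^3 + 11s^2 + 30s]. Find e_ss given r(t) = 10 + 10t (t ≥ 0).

Lowest-order denominator term is 30s, so the open loop has 1 pole at the origin → type 1 system. Taking each input component in turn:
  • 10: tracked with zero error.
  • 10t: e_ss = 10/K_v with K_v=500 → 0.02.
Total e_ss = 0.02.

0.02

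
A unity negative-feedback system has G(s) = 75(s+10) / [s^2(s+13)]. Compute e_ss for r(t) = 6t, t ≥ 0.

Two free integrators in G(s): this is a type 2 system.
A type-2 system has K_v = ∞, so it tracks a ramp input with zero steady-state error.

0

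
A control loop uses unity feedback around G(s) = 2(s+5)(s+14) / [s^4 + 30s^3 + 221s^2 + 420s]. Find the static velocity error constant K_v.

Factoring s from the denominator leaves a polynomial with constant term 420, so the system is type 1.
K_v = lim_{s→0} s·G(s) = 2·5·14 / 420 = 1/3.

1/3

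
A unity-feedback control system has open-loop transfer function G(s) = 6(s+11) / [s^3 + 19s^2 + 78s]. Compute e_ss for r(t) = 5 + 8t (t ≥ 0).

Lowest-order denominator term is 78s, so the open loop has 1 pole at the origin → type 1 system. Taking each input component in turn:
  • 5: tracked with zero error.
  • 8t: e_ss = 8/K_v with K_v=11/13 → 104/11.
Total e_ss = 104/11.

104/11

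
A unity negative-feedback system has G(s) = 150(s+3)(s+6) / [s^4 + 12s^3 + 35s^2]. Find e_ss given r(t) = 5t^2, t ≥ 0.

7/54

Lowest-order denominator term is 35s^2, so the open loop has 2 poles at the origin → type 2 system.
K_a = lim_{s→0} s^2·G(s) = 150·3·6 / 35 = 540/7.
r(t) = 5t^2 gives R(s) = 10/s^3.
e_ss = 10/K_a = 10/(540/7) = 7/54.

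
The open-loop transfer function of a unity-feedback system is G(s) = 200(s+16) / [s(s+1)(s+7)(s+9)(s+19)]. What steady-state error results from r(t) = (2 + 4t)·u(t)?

1197/800

The open loop has one pole at the origin → type 1 system. Taking each input component in turn:
  • 2: tracked with zero error.
  • 4t: e_ss = 4/K_v with K_v=3200/1197 → 1197/800.
Total e_ss = 1197/800.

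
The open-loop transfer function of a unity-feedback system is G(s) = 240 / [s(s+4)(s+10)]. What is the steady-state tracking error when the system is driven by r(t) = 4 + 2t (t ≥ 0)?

The open loop has one pole at the origin → type 1 system. Taking each input component in turn:
  • 4: tracked with zero error.
  • 2t: e_ss = 2/K_v with K_v=6 → 1/3.
Total e_ss = 1/3.

1/3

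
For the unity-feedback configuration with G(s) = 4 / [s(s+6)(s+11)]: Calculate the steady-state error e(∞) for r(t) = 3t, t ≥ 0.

One free integrator in G(s): this is a type 1 system.
K_v = lim_{s→0} s·G(s) = 4 / (6·11) = 2/33.
e_ss = 3/K_v = 3/(2/33) = 49.5.

49.5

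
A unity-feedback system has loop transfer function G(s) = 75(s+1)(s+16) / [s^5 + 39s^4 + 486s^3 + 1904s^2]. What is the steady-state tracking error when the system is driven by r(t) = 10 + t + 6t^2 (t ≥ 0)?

19.04

Factoring s^2 from the denominator leaves a polynomial with constant term 1904, so the system is type 2. By superposition:
  • 10: tracked with zero error.
  • t: tracked with zero error.
  • 6t^2: e_ss = 12/K_a with K_a=75/119 → 19.04.
Total e_ss = 19.04.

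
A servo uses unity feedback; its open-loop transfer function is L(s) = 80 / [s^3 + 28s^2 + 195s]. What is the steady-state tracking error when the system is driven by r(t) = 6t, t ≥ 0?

The denominator has no term below 195s — 1 pole at s=0, type 1.
K_v = lim_{s→0} s·L(s) = 80 / 195 = 16/39.
e_ss = 6/K_v = 6/(16/39) = 14.625.

14.625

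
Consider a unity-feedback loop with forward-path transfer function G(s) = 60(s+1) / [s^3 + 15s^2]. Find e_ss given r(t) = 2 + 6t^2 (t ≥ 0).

Lowest-order denominator term is 15s^2, so the open loop has 2 poles at the origin → type 2 system. By superposition:
  • 2: tracked with zero error.
  • 6t^2: e_ss = 12/K_a with K_a=4 → 3.
Total e_ss = 3.

3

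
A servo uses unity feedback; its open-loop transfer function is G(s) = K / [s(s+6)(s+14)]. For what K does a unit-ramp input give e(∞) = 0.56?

150

G(s) has one factor of s in the denominator, so the system is type 1.
K_v = lim_{s→0} s·G(s) = K / (6·14) = (1/84)·K.
e_ss = 1/K_v = 0.56 ⇒ K_v = 25/14 ⇒ K = (25/14)/(1/84) = 150.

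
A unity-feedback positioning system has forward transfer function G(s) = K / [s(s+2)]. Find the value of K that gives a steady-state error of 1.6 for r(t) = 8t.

10

The open loop has one pole at the origin → type 1 system.
K_v = lim_{s→0} s·G(s) = K / (2) = 0.5·K.
e_ss = 8/K_v = 1.6 ⇒ K_v = 5 ⇒ K = 5/0.5 = 10.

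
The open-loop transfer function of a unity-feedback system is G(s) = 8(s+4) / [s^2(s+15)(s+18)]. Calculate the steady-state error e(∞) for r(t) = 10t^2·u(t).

168.75

The open loop has two poles at the origin → type 2 system.
K_a = lim_{s→0} s^2·G(s) = 8·4 / (15·18) = 16/135.
r(t) = 10t^2 gives R(s) = 20/s^3.
e_ss = 20/K_a = 20/(16/135) = 168.75.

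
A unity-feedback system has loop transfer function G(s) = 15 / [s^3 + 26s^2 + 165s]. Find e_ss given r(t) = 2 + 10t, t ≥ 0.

110

The denominator has no term below 165s — 1 pole at s=0, type 1. Taking each input component in turn:
  • 2: tracked with zero error.
  • 10t: e_ss = 10/K_v with K_v=1/11 → 110.
Total e_ss = 110.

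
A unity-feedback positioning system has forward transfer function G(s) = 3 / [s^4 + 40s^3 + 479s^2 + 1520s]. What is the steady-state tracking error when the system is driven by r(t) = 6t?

The denominator has no term below 1520s — 1 pole at s=0, type 1.
K_v = lim_{s→0} s·G(s) = 3 / 1520 = 3/1520.
e_ss = 6/K_v = 6/(3/1520) = 3040.

3040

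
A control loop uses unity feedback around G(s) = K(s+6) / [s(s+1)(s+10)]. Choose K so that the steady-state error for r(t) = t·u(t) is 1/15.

25

The open loop has one pole at the origin → type 1 system.
K_v = lim_{s→0} s·G(s) = K·6 / (1·10) = 0.6·K.
e_ss = 1/K_v = 1/15 ⇒ K_v = 15 ⇒ K = 15/0.6 = 25.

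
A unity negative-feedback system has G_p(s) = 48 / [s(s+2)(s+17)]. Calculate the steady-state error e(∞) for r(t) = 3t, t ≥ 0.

G_p(s) has one factor of s in the denominator, so the system is type 1.
K_v = lim_{s→0} s·G_p(s) = 48 / (2·17) = 24/17.
e_ss = 3/K_v = 3/(24/17) = 2.125.

2.125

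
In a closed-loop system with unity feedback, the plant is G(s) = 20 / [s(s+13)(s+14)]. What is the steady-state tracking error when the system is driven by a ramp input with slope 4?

The open loop has one pole at the origin → type 1 system.
K_v = lim_{s→0} s·G(s) = 20 / (13·14) = 10/91.
e_ss = 4/K_v = 4/(10/91) = 36.4.

36.4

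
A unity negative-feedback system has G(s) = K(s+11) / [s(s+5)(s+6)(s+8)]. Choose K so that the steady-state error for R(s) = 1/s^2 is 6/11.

40

G(s) has one factor of s in the denominator, so the system is type 1.
K_v = lim_{s→0} s·G(s) = K·11 / (5·6·8) = (11/240)·K.
e_ss = 1/K_v = 6/11 ⇒ K_v = 11/6 ⇒ K = (11/6)/(11/240) = 40.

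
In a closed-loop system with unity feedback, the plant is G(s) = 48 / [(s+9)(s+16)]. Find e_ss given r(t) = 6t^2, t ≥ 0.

G(s) has no factors of s in the denominator, so the system is type 0.
K_a = lim_{s→0} s^2·G(s) = 0; the steady-state error to this parabolic input grows without bound.

infinity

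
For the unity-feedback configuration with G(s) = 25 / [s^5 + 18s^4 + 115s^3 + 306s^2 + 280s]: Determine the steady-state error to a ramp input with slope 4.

44.8

Lowest-order denominator term is 280s, so the open loop has 1 pole at the origin → type 1 system.
K_v = lim_{s→0} s·G(s) = 25 / 280 = 5/56.
e_ss = 4/K_v = 4/(5/56) = 44.8.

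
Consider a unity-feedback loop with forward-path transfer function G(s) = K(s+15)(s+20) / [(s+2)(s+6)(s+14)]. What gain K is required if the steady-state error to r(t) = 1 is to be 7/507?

40

System type = 0 (no poles at s=0).
K_p = lim_{s→0} G(s) = K·15·20 / (2·6·14) = (25/14)·K.
e_ss = 1/(1 + K_p) = 7/507 ⇒ 1 + (25/14)·K = 507/7 ⇒ K = 40.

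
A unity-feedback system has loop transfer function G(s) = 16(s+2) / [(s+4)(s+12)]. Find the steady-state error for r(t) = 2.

1.2

System type = 0 (no poles at s=0).
K_p = lim_{s→0} G(s) = 16·2 / (4·12) = 2/3.
e_ss = 2/(1 + K_p) = 2/(5/3) = 1.2.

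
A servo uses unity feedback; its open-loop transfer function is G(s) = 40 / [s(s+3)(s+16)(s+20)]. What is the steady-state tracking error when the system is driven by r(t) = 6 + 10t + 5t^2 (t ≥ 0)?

infinity

One free integrator in G(s): this is a type 1 system. Taking each input component in turn:
  • 6: tracked with zero error.
  • 10t: e_ss = 10/K_v with K_v=1/24 → 240.
  • 5t^2: a type-1 system cannot track it, e_ss → ∞.
The unbounded component dominates.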